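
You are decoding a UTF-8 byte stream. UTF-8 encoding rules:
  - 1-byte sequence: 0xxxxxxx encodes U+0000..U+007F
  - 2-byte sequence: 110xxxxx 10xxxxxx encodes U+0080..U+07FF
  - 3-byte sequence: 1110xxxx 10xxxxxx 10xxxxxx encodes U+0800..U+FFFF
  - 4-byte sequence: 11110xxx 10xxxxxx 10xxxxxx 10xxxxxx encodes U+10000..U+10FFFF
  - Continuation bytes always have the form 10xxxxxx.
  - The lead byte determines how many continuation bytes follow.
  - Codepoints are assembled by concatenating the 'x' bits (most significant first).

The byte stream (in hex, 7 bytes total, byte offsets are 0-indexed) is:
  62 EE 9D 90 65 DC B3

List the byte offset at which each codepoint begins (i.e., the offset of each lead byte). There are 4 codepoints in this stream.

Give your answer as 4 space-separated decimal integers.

Answer: 0 1 4 5

Derivation:
Byte[0]=62: 1-byte ASCII. cp=U+0062
Byte[1]=EE: 3-byte lead, need 2 cont bytes. acc=0xE
Byte[2]=9D: continuation. acc=(acc<<6)|0x1D=0x39D
Byte[3]=90: continuation. acc=(acc<<6)|0x10=0xE750
Completed: cp=U+E750 (starts at byte 1)
Byte[4]=65: 1-byte ASCII. cp=U+0065
Byte[5]=DC: 2-byte lead, need 1 cont bytes. acc=0x1C
Byte[6]=B3: continuation. acc=(acc<<6)|0x33=0x733
Completed: cp=U+0733 (starts at byte 5)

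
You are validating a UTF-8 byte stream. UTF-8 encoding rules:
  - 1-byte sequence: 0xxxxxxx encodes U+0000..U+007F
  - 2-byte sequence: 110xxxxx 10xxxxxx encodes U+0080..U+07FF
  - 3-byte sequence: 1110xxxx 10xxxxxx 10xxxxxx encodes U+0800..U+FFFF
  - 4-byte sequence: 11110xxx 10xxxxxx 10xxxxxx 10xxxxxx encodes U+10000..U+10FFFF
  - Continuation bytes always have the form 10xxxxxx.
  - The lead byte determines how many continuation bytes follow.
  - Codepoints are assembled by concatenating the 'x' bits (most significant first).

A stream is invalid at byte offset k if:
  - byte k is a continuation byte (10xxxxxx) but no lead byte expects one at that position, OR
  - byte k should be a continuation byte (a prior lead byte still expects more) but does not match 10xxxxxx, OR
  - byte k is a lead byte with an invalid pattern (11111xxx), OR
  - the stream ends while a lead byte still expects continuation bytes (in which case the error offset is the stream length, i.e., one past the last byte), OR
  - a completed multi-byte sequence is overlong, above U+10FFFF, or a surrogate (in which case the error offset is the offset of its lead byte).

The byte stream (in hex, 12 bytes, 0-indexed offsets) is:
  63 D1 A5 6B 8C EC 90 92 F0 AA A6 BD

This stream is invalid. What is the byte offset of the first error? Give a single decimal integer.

Answer: 4

Derivation:
Byte[0]=63: 1-byte ASCII. cp=U+0063
Byte[1]=D1: 2-byte lead, need 1 cont bytes. acc=0x11
Byte[2]=A5: continuation. acc=(acc<<6)|0x25=0x465
Completed: cp=U+0465 (starts at byte 1)
Byte[3]=6B: 1-byte ASCII. cp=U+006B
Byte[4]=8C: INVALID lead byte (not 0xxx/110x/1110/11110)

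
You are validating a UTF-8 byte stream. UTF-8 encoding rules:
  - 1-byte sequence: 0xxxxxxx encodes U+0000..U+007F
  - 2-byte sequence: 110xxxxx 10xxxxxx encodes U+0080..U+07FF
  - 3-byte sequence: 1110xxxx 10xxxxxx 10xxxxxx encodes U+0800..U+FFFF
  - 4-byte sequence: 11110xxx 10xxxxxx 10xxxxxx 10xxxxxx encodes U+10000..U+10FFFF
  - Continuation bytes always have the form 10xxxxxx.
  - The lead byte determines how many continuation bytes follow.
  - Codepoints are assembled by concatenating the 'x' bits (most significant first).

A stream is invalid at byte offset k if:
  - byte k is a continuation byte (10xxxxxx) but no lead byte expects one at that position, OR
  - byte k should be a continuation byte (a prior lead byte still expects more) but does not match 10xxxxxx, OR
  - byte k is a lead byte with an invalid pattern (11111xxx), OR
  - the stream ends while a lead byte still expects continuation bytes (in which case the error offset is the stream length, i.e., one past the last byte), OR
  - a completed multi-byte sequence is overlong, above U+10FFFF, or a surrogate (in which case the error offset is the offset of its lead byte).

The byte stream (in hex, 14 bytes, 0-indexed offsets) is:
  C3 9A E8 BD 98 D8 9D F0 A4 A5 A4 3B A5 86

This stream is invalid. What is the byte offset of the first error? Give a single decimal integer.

Answer: 12

Derivation:
Byte[0]=C3: 2-byte lead, need 1 cont bytes. acc=0x3
Byte[1]=9A: continuation. acc=(acc<<6)|0x1A=0xDA
Completed: cp=U+00DA (starts at byte 0)
Byte[2]=E8: 3-byte lead, need 2 cont bytes. acc=0x8
Byte[3]=BD: continuation. acc=(acc<<6)|0x3D=0x23D
Byte[4]=98: continuation. acc=(acc<<6)|0x18=0x8F58
Completed: cp=U+8F58 (starts at byte 2)
Byte[5]=D8: 2-byte lead, need 1 cont bytes. acc=0x18
Byte[6]=9D: continuation. acc=(acc<<6)|0x1D=0x61D
Completed: cp=U+061D (starts at byte 5)
Byte[7]=F0: 4-byte lead, need 3 cont bytes. acc=0x0
Byte[8]=A4: continuation. acc=(acc<<6)|0x24=0x24
Byte[9]=A5: continuation. acc=(acc<<6)|0x25=0x925
Byte[10]=A4: continuation. acc=(acc<<6)|0x24=0x24964
Completed: cp=U+24964 (starts at byte 7)
Byte[11]=3B: 1-byte ASCII. cp=U+003B
Byte[12]=A5: INVALID lead byte (not 0xxx/110x/1110/11110)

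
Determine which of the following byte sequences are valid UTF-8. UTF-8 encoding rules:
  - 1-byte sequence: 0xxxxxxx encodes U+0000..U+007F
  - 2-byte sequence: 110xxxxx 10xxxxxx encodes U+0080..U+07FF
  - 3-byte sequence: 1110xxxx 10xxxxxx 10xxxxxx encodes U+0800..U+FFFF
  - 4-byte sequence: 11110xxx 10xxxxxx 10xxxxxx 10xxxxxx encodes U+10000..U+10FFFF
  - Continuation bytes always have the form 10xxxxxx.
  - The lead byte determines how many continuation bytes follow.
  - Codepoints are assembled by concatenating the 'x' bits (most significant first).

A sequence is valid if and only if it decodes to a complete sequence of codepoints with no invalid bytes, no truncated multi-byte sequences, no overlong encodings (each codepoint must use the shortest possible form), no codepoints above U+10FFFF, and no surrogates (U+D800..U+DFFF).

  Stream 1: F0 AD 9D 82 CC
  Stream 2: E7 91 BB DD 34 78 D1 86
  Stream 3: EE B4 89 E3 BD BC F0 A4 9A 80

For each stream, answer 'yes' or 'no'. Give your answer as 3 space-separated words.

Answer: no no yes

Derivation:
Stream 1: error at byte offset 5. INVALID
Stream 2: error at byte offset 4. INVALID
Stream 3: decodes cleanly. VALID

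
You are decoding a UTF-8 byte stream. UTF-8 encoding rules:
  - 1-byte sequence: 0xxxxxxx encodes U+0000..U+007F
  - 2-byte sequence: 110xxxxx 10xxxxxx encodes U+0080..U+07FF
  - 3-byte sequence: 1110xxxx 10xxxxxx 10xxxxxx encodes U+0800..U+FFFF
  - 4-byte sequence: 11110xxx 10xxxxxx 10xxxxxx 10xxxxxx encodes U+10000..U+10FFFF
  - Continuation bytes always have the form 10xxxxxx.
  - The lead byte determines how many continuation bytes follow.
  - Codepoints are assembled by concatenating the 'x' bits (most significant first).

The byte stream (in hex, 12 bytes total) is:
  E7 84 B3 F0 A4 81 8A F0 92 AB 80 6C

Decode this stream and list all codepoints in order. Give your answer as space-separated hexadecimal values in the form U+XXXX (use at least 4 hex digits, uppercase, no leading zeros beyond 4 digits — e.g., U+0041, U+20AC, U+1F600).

Byte[0]=E7: 3-byte lead, need 2 cont bytes. acc=0x7
Byte[1]=84: continuation. acc=(acc<<6)|0x04=0x1C4
Byte[2]=B3: continuation. acc=(acc<<6)|0x33=0x7133
Completed: cp=U+7133 (starts at byte 0)
Byte[3]=F0: 4-byte lead, need 3 cont bytes. acc=0x0
Byte[4]=A4: continuation. acc=(acc<<6)|0x24=0x24
Byte[5]=81: continuation. acc=(acc<<6)|0x01=0x901
Byte[6]=8A: continuation. acc=(acc<<6)|0x0A=0x2404A
Completed: cp=U+2404A (starts at byte 3)
Byte[7]=F0: 4-byte lead, need 3 cont bytes. acc=0x0
Byte[8]=92: continuation. acc=(acc<<6)|0x12=0x12
Byte[9]=AB: continuation. acc=(acc<<6)|0x2B=0x4AB
Byte[10]=80: continuation. acc=(acc<<6)|0x00=0x12AC0
Completed: cp=U+12AC0 (starts at byte 7)
Byte[11]=6C: 1-byte ASCII. cp=U+006C

Answer: U+7133 U+2404A U+12AC0 U+006C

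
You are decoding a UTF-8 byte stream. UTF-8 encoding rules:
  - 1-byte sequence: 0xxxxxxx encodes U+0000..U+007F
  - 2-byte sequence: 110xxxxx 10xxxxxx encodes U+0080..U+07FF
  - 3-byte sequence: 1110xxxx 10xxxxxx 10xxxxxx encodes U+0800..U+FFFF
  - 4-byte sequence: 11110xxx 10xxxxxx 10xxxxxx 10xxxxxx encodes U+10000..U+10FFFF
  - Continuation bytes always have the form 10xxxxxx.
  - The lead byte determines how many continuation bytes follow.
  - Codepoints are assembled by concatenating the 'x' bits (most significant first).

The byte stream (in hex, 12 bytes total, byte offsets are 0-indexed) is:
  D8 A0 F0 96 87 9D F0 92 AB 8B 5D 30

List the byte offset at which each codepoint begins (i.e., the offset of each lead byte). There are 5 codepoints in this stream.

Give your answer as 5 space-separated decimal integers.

Byte[0]=D8: 2-byte lead, need 1 cont bytes. acc=0x18
Byte[1]=A0: continuation. acc=(acc<<6)|0x20=0x620
Completed: cp=U+0620 (starts at byte 0)
Byte[2]=F0: 4-byte lead, need 3 cont bytes. acc=0x0
Byte[3]=96: continuation. acc=(acc<<6)|0x16=0x16
Byte[4]=87: continuation. acc=(acc<<6)|0x07=0x587
Byte[5]=9D: continuation. acc=(acc<<6)|0x1D=0x161DD
Completed: cp=U+161DD (starts at byte 2)
Byte[6]=F0: 4-byte lead, need 3 cont bytes. acc=0x0
Byte[7]=92: continuation. acc=(acc<<6)|0x12=0x12
Byte[8]=AB: continuation. acc=(acc<<6)|0x2B=0x4AB
Byte[9]=8B: continuation. acc=(acc<<6)|0x0B=0x12ACB
Completed: cp=U+12ACB (starts at byte 6)
Byte[10]=5D: 1-byte ASCII. cp=U+005D
Byte[11]=30: 1-byte ASCII. cp=U+0030

Answer: 0 2 6 10 11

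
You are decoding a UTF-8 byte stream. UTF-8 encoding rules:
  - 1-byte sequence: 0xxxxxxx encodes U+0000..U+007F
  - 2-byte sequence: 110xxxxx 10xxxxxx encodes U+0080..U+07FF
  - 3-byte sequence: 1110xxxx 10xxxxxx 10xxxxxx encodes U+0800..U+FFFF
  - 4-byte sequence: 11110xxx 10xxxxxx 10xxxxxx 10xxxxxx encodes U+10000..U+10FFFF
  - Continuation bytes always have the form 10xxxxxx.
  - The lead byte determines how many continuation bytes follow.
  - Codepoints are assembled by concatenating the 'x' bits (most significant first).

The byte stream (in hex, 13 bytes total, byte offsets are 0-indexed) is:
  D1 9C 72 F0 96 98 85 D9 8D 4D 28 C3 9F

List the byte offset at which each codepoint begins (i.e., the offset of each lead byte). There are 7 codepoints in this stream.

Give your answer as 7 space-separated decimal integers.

Answer: 0 2 3 7 9 10 11

Derivation:
Byte[0]=D1: 2-byte lead, need 1 cont bytes. acc=0x11
Byte[1]=9C: continuation. acc=(acc<<6)|0x1C=0x45C
Completed: cp=U+045C (starts at byte 0)
Byte[2]=72: 1-byte ASCII. cp=U+0072
Byte[3]=F0: 4-byte lead, need 3 cont bytes. acc=0x0
Byte[4]=96: continuation. acc=(acc<<6)|0x16=0x16
Byte[5]=98: continuation. acc=(acc<<6)|0x18=0x598
Byte[6]=85: continuation. acc=(acc<<6)|0x05=0x16605
Completed: cp=U+16605 (starts at byte 3)
Byte[7]=D9: 2-byte lead, need 1 cont bytes. acc=0x19
Byte[8]=8D: continuation. acc=(acc<<6)|0x0D=0x64D
Completed: cp=U+064D (starts at byte 7)
Byte[9]=4D: 1-byte ASCII. cp=U+004D
Byte[10]=28: 1-byte ASCII. cp=U+0028
Byte[11]=C3: 2-byte lead, need 1 cont bytes. acc=0x3
Byte[12]=9F: continuation. acc=(acc<<6)|0x1F=0xDF
Completed: cp=U+00DF (starts at byte 11)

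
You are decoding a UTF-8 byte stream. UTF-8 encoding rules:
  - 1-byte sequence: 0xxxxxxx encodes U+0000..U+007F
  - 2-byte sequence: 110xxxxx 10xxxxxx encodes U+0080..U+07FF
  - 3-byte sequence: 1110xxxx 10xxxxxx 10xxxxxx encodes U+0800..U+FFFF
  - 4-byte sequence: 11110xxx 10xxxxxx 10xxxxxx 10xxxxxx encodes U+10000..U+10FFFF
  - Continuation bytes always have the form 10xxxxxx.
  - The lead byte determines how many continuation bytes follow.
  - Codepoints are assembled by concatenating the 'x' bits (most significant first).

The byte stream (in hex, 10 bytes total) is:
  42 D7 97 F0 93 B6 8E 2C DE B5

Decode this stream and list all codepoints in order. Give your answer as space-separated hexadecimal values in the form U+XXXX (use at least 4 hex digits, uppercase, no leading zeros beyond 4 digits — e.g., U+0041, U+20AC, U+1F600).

Answer: U+0042 U+05D7 U+13D8E U+002C U+07B5

Derivation:
Byte[0]=42: 1-byte ASCII. cp=U+0042
Byte[1]=D7: 2-byte lead, need 1 cont bytes. acc=0x17
Byte[2]=97: continuation. acc=(acc<<6)|0x17=0x5D7
Completed: cp=U+05D7 (starts at byte 1)
Byte[3]=F0: 4-byte lead, need 3 cont bytes. acc=0x0
Byte[4]=93: continuation. acc=(acc<<6)|0x13=0x13
Byte[5]=B6: continuation. acc=(acc<<6)|0x36=0x4F6
Byte[6]=8E: continuation. acc=(acc<<6)|0x0E=0x13D8E
Completed: cp=U+13D8E (starts at byte 3)
Byte[7]=2C: 1-byte ASCII. cp=U+002C
Byte[8]=DE: 2-byte lead, need 1 cont bytes. acc=0x1E
Byte[9]=B5: continuation. acc=(acc<<6)|0x35=0x7B5
Completed: cp=U+07B5 (starts at byte 8)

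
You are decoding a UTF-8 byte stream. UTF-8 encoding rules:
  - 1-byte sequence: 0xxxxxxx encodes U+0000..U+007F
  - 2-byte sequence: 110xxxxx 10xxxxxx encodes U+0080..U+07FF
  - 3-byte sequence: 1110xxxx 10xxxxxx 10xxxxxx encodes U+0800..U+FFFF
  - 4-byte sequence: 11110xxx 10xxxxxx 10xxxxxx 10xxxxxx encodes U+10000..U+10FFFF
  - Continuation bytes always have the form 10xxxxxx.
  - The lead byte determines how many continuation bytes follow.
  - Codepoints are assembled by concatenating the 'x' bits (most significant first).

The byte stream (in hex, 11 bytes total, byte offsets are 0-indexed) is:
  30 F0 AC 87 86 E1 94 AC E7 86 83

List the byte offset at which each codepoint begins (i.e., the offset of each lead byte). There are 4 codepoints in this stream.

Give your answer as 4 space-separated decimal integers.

Byte[0]=30: 1-byte ASCII. cp=U+0030
Byte[1]=F0: 4-byte lead, need 3 cont bytes. acc=0x0
Byte[2]=AC: continuation. acc=(acc<<6)|0x2C=0x2C
Byte[3]=87: continuation. acc=(acc<<6)|0x07=0xB07
Byte[4]=86: continuation. acc=(acc<<6)|0x06=0x2C1C6
Completed: cp=U+2C1C6 (starts at byte 1)
Byte[5]=E1: 3-byte lead, need 2 cont bytes. acc=0x1
Byte[6]=94: continuation. acc=(acc<<6)|0x14=0x54
Byte[7]=AC: continuation. acc=(acc<<6)|0x2C=0x152C
Completed: cp=U+152C (starts at byte 5)
Byte[8]=E7: 3-byte lead, need 2 cont bytes. acc=0x7
Byte[9]=86: continuation. acc=(acc<<6)|0x06=0x1C6
Byte[10]=83: continuation. acc=(acc<<6)|0x03=0x7183
Completed: cp=U+7183 (starts at byte 8)

Answer: 0 1 5 8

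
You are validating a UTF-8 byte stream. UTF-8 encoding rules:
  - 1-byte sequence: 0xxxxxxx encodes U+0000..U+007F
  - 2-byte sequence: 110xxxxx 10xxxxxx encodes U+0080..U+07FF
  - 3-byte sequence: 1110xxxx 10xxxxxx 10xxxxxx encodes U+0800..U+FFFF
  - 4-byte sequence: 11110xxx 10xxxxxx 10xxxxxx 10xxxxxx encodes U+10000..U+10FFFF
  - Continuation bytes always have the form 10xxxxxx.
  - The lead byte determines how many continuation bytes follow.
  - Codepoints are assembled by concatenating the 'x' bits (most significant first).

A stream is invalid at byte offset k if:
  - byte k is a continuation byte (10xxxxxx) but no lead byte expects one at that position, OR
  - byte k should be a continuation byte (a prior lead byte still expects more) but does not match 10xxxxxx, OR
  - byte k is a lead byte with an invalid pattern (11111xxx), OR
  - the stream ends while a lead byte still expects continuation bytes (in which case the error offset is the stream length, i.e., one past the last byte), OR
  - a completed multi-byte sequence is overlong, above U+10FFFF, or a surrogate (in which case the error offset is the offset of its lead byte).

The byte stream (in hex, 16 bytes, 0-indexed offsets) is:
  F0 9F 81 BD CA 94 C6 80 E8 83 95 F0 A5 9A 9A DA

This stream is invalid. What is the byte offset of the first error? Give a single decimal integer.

Answer: 16

Derivation:
Byte[0]=F0: 4-byte lead, need 3 cont bytes. acc=0x0
Byte[1]=9F: continuation. acc=(acc<<6)|0x1F=0x1F
Byte[2]=81: continuation. acc=(acc<<6)|0x01=0x7C1
Byte[3]=BD: continuation. acc=(acc<<6)|0x3D=0x1F07D
Completed: cp=U+1F07D (starts at byte 0)
Byte[4]=CA: 2-byte lead, need 1 cont bytes. acc=0xA
Byte[5]=94: continuation. acc=(acc<<6)|0x14=0x294
Completed: cp=U+0294 (starts at byte 4)
Byte[6]=C6: 2-byte lead, need 1 cont bytes. acc=0x6
Byte[7]=80: continuation. acc=(acc<<6)|0x00=0x180
Completed: cp=U+0180 (starts at byte 6)
Byte[8]=E8: 3-byte lead, need 2 cont bytes. acc=0x8
Byte[9]=83: continuation. acc=(acc<<6)|0x03=0x203
Byte[10]=95: continuation. acc=(acc<<6)|0x15=0x80D5
Completed: cp=U+80D5 (starts at byte 8)
Byte[11]=F0: 4-byte lead, need 3 cont bytes. acc=0x0
Byte[12]=A5: continuation. acc=(acc<<6)|0x25=0x25
Byte[13]=9A: continuation. acc=(acc<<6)|0x1A=0x95A
Byte[14]=9A: continuation. acc=(acc<<6)|0x1A=0x2569A
Completed: cp=U+2569A (starts at byte 11)
Byte[15]=DA: 2-byte lead, need 1 cont bytes. acc=0x1A
Byte[16]: stream ended, expected continuation. INVALID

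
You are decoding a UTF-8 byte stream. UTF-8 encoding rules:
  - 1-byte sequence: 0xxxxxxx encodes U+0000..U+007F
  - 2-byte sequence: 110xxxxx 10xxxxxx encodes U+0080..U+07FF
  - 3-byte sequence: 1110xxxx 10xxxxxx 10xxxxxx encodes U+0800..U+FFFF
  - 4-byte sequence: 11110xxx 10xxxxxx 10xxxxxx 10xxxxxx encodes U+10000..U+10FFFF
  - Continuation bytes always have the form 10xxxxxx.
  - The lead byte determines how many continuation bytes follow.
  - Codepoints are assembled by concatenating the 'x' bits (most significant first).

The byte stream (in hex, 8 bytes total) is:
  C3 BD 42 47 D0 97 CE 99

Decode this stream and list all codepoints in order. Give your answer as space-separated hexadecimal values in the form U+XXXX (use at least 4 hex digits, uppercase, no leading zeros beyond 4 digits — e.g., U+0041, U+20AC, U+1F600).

Byte[0]=C3: 2-byte lead, need 1 cont bytes. acc=0x3
Byte[1]=BD: continuation. acc=(acc<<6)|0x3D=0xFD
Completed: cp=U+00FD (starts at byte 0)
Byte[2]=42: 1-byte ASCII. cp=U+0042
Byte[3]=47: 1-byte ASCII. cp=U+0047
Byte[4]=D0: 2-byte lead, need 1 cont bytes. acc=0x10
Byte[5]=97: continuation. acc=(acc<<6)|0x17=0x417
Completed: cp=U+0417 (starts at byte 4)
Byte[6]=CE: 2-byte lead, need 1 cont bytes. acc=0xE
Byte[7]=99: continuation. acc=(acc<<6)|0x19=0x399
Completed: cp=U+0399 (starts at byte 6)

Answer: U+00FD U+0042 U+0047 U+0417 U+0399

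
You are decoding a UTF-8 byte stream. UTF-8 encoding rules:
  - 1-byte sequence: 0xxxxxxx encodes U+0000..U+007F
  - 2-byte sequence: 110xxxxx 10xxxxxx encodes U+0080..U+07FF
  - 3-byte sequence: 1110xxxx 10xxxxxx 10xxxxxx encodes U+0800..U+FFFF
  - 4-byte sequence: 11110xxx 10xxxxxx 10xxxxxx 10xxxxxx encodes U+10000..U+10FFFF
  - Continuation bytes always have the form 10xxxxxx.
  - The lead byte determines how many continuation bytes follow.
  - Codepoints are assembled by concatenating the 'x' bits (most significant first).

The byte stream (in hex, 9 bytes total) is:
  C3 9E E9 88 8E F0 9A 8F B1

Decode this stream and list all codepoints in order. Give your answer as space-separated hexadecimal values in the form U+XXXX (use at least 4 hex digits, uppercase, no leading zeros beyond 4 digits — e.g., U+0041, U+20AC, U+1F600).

Byte[0]=C3: 2-byte lead, need 1 cont bytes. acc=0x3
Byte[1]=9E: continuation. acc=(acc<<6)|0x1E=0xDE
Completed: cp=U+00DE (starts at byte 0)
Byte[2]=E9: 3-byte lead, need 2 cont bytes. acc=0x9
Byte[3]=88: continuation. acc=(acc<<6)|0x08=0x248
Byte[4]=8E: continuation. acc=(acc<<6)|0x0E=0x920E
Completed: cp=U+920E (starts at byte 2)
Byte[5]=F0: 4-byte lead, need 3 cont bytes. acc=0x0
Byte[6]=9A: continuation. acc=(acc<<6)|0x1A=0x1A
Byte[7]=8F: continuation. acc=(acc<<6)|0x0F=0x68F
Byte[8]=B1: continuation. acc=(acc<<6)|0x31=0x1A3F1
Completed: cp=U+1A3F1 (starts at byte 5)

Answer: U+00DE U+920E U+1A3F1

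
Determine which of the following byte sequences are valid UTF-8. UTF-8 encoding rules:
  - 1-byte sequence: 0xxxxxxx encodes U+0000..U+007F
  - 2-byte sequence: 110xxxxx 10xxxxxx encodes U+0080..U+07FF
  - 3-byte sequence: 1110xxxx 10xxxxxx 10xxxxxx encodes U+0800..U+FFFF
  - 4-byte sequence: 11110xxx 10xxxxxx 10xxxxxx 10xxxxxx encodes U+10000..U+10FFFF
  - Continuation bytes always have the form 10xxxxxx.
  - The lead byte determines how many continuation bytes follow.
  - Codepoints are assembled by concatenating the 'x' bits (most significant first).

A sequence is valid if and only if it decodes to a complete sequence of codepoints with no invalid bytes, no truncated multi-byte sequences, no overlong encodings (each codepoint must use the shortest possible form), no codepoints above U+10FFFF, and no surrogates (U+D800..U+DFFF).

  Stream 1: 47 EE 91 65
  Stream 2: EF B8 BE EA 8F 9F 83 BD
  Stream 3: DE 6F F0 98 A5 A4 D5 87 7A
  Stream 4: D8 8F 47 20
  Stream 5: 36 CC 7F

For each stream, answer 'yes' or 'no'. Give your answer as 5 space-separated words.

Stream 1: error at byte offset 3. INVALID
Stream 2: error at byte offset 6. INVALID
Stream 3: error at byte offset 1. INVALID
Stream 4: decodes cleanly. VALID
Stream 5: error at byte offset 2. INVALID

Answer: no no no yes no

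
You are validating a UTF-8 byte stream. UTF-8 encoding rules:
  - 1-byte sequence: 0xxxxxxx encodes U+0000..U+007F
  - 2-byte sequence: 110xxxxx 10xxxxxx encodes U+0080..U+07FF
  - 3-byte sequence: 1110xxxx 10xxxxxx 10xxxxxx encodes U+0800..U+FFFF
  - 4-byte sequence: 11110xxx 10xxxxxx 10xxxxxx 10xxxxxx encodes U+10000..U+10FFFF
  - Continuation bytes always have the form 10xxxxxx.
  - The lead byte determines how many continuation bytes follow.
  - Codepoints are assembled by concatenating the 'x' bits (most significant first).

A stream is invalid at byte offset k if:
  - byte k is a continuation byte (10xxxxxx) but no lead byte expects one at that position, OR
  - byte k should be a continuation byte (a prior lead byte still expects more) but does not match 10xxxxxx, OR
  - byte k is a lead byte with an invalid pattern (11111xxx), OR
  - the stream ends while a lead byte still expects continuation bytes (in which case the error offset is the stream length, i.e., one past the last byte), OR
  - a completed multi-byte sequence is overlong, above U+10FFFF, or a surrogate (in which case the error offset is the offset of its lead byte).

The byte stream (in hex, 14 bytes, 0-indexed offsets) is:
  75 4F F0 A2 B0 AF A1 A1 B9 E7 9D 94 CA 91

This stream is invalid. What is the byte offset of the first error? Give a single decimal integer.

Answer: 6

Derivation:
Byte[0]=75: 1-byte ASCII. cp=U+0075
Byte[1]=4F: 1-byte ASCII. cp=U+004F
Byte[2]=F0: 4-byte lead, need 3 cont bytes. acc=0x0
Byte[3]=A2: continuation. acc=(acc<<6)|0x22=0x22
Byte[4]=B0: continuation. acc=(acc<<6)|0x30=0x8B0
Byte[5]=AF: continuation. acc=(acc<<6)|0x2F=0x22C2F
Completed: cp=U+22C2F (starts at byte 2)
Byte[6]=A1: INVALID lead byte (not 0xxx/110x/1110/11110)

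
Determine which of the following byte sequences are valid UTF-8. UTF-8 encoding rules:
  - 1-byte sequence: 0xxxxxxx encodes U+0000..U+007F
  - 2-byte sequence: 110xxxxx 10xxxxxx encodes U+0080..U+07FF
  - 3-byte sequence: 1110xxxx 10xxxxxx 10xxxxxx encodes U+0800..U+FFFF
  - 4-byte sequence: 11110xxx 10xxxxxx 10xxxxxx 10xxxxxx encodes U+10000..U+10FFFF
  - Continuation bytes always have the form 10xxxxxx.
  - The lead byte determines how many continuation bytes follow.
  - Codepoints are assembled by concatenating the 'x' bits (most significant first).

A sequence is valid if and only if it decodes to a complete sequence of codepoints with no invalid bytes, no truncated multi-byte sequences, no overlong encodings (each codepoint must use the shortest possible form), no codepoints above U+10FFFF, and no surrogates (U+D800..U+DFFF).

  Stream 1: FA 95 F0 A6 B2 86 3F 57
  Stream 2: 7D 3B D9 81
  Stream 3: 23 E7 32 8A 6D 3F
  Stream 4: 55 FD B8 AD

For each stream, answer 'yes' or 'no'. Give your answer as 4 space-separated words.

Answer: no yes no no

Derivation:
Stream 1: error at byte offset 0. INVALID
Stream 2: decodes cleanly. VALID
Stream 3: error at byte offset 2. INVALID
Stream 4: error at byte offset 1. INVALID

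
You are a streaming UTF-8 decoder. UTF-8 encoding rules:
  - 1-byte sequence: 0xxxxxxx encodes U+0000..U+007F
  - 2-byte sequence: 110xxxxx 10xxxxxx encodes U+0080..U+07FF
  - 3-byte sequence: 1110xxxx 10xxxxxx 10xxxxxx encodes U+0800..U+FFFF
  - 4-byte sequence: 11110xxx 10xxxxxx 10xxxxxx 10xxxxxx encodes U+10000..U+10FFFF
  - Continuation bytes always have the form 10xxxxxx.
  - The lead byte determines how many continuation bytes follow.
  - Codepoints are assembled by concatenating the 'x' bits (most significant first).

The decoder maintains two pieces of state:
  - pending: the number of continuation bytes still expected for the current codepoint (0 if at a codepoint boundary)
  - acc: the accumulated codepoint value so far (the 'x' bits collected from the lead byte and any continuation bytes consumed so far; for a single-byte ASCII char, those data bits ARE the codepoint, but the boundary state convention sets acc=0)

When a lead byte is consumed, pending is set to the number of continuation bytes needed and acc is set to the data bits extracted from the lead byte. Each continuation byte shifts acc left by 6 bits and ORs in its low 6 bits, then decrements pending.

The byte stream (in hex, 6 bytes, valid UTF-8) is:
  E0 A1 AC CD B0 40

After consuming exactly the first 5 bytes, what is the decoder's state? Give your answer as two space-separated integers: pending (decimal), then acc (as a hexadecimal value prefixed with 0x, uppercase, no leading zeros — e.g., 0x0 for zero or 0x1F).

Byte[0]=E0: 3-byte lead. pending=2, acc=0x0
Byte[1]=A1: continuation. acc=(acc<<6)|0x21=0x21, pending=1
Byte[2]=AC: continuation. acc=(acc<<6)|0x2C=0x86C, pending=0
Byte[3]=CD: 2-byte lead. pending=1, acc=0xD
Byte[4]=B0: continuation. acc=(acc<<6)|0x30=0x370, pending=0

Answer: 0 0x370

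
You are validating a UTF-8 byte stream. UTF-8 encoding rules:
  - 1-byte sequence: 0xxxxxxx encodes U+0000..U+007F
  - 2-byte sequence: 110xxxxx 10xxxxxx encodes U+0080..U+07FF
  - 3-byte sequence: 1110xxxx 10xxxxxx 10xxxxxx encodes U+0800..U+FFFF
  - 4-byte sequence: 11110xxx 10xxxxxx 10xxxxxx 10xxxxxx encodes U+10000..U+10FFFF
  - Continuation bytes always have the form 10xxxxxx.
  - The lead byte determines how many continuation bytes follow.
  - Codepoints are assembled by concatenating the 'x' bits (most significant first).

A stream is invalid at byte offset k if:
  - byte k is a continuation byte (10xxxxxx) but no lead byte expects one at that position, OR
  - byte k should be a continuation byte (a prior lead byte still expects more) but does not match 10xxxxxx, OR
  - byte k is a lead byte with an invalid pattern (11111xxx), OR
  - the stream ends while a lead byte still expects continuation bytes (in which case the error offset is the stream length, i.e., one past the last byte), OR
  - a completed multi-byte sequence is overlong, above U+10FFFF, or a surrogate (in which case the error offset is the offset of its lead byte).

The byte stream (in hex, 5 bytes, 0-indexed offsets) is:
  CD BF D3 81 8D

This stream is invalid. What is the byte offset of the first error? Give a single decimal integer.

Byte[0]=CD: 2-byte lead, need 1 cont bytes. acc=0xD
Byte[1]=BF: continuation. acc=(acc<<6)|0x3F=0x37F
Completed: cp=U+037F (starts at byte 0)
Byte[2]=D3: 2-byte lead, need 1 cont bytes. acc=0x13
Byte[3]=81: continuation. acc=(acc<<6)|0x01=0x4C1
Completed: cp=U+04C1 (starts at byte 2)
Byte[4]=8D: INVALID lead byte (not 0xxx/110x/1110/11110)

Answer: 4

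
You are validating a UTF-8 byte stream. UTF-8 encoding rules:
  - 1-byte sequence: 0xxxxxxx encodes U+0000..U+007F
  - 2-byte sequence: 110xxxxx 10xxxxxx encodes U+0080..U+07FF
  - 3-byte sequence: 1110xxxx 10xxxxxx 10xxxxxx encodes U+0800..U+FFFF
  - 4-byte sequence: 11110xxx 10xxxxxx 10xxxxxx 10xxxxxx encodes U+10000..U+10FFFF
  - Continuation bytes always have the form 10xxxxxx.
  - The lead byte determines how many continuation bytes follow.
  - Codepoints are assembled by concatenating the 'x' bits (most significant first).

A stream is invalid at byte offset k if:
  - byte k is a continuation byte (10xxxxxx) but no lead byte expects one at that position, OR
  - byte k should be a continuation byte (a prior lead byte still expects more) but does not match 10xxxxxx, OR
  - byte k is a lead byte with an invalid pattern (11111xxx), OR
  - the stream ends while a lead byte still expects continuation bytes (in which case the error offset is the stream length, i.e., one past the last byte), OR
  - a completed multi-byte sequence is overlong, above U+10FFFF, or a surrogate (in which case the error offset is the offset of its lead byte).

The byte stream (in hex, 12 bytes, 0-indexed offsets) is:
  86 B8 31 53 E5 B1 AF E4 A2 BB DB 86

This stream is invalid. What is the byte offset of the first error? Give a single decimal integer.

Answer: 0

Derivation:
Byte[0]=86: INVALID lead byte (not 0xxx/110x/1110/11110)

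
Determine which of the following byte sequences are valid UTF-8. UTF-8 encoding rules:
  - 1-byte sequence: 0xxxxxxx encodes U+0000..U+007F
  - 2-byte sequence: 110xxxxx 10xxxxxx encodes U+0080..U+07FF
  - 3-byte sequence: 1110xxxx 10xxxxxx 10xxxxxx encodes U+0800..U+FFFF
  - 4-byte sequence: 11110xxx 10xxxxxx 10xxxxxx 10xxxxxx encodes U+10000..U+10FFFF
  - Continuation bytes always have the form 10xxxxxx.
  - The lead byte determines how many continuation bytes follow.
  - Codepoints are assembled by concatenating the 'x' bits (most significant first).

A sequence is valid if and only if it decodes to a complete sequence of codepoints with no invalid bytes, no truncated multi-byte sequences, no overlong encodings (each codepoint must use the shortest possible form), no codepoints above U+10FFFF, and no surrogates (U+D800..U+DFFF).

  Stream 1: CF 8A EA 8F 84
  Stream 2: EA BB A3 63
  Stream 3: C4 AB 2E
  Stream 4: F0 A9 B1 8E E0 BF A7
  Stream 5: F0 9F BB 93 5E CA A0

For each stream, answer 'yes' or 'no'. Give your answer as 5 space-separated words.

Stream 1: decodes cleanly. VALID
Stream 2: decodes cleanly. VALID
Stream 3: decodes cleanly. VALID
Stream 4: decodes cleanly. VALID
Stream 5: decodes cleanly. VALID

Answer: yes yes yes yes yes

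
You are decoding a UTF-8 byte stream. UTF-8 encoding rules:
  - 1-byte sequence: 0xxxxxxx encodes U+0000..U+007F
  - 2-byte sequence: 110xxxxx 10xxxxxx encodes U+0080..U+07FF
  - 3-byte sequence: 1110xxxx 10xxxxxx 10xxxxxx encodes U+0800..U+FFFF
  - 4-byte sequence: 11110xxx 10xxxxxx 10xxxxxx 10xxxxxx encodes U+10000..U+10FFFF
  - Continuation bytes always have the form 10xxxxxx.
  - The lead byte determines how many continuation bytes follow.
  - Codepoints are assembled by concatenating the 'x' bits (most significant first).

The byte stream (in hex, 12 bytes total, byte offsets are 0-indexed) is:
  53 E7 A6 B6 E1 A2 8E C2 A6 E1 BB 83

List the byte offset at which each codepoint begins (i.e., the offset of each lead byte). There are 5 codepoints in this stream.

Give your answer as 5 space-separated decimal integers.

Byte[0]=53: 1-byte ASCII. cp=U+0053
Byte[1]=E7: 3-byte lead, need 2 cont bytes. acc=0x7
Byte[2]=A6: continuation. acc=(acc<<6)|0x26=0x1E6
Byte[3]=B6: continuation. acc=(acc<<6)|0x36=0x79B6
Completed: cp=U+79B6 (starts at byte 1)
Byte[4]=E1: 3-byte lead, need 2 cont bytes. acc=0x1
Byte[5]=A2: continuation. acc=(acc<<6)|0x22=0x62
Byte[6]=8E: continuation. acc=(acc<<6)|0x0E=0x188E
Completed: cp=U+188E (starts at byte 4)
Byte[7]=C2: 2-byte lead, need 1 cont bytes. acc=0x2
Byte[8]=A6: continuation. acc=(acc<<6)|0x26=0xA6
Completed: cp=U+00A6 (starts at byte 7)
Byte[9]=E1: 3-byte lead, need 2 cont bytes. acc=0x1
Byte[10]=BB: continuation. acc=(acc<<6)|0x3B=0x7B
Byte[11]=83: continuation. acc=(acc<<6)|0x03=0x1EC3
Completed: cp=U+1EC3 (starts at byte 9)

Answer: 0 1 4 7 9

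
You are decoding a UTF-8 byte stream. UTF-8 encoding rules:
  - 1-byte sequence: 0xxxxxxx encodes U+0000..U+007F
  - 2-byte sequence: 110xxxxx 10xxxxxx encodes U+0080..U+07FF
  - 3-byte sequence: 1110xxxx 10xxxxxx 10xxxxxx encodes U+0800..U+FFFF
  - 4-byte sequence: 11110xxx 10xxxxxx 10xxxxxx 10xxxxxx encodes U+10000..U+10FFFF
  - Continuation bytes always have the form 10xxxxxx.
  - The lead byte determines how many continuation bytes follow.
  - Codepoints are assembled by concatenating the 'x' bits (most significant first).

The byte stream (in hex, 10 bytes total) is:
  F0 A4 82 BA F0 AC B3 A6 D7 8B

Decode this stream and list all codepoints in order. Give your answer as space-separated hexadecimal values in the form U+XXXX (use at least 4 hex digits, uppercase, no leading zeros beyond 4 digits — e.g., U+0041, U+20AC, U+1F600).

Answer: U+240BA U+2CCE6 U+05CB

Derivation:
Byte[0]=F0: 4-byte lead, need 3 cont bytes. acc=0x0
Byte[1]=A4: continuation. acc=(acc<<6)|0x24=0x24
Byte[2]=82: continuation. acc=(acc<<6)|0x02=0x902
Byte[3]=BA: continuation. acc=(acc<<6)|0x3A=0x240BA
Completed: cp=U+240BA (starts at byte 0)
Byte[4]=F0: 4-byte lead, need 3 cont bytes. acc=0x0
Byte[5]=AC: continuation. acc=(acc<<6)|0x2C=0x2C
Byte[6]=B3: continuation. acc=(acc<<6)|0x33=0xB33
Byte[7]=A6: continuation. acc=(acc<<6)|0x26=0x2CCE6
Completed: cp=U+2CCE6 (starts at byte 4)
Byte[8]=D7: 2-byte lead, need 1 cont bytes. acc=0x17
Byte[9]=8B: continuation. acc=(acc<<6)|0x0B=0x5CB
Completed: cp=U+05CB (starts at byte 8)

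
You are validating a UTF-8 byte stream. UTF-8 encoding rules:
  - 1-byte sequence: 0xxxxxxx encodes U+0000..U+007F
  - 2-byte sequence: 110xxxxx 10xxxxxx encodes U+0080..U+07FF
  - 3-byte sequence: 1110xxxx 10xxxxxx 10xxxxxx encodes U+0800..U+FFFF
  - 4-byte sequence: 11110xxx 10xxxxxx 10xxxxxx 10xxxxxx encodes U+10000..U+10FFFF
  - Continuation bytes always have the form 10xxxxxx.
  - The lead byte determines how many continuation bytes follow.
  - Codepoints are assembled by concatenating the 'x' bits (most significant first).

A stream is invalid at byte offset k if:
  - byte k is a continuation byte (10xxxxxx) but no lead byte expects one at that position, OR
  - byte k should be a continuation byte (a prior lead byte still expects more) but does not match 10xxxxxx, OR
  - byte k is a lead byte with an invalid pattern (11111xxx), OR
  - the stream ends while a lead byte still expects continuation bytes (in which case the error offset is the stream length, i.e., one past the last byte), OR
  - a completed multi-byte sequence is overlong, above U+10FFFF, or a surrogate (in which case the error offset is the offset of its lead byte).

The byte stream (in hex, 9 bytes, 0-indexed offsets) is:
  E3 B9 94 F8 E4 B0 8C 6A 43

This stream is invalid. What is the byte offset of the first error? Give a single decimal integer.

Answer: 3

Derivation:
Byte[0]=E3: 3-byte lead, need 2 cont bytes. acc=0x3
Byte[1]=B9: continuation. acc=(acc<<6)|0x39=0xF9
Byte[2]=94: continuation. acc=(acc<<6)|0x14=0x3E54
Completed: cp=U+3E54 (starts at byte 0)
Byte[3]=F8: INVALID lead byte (not 0xxx/110x/1110/11110)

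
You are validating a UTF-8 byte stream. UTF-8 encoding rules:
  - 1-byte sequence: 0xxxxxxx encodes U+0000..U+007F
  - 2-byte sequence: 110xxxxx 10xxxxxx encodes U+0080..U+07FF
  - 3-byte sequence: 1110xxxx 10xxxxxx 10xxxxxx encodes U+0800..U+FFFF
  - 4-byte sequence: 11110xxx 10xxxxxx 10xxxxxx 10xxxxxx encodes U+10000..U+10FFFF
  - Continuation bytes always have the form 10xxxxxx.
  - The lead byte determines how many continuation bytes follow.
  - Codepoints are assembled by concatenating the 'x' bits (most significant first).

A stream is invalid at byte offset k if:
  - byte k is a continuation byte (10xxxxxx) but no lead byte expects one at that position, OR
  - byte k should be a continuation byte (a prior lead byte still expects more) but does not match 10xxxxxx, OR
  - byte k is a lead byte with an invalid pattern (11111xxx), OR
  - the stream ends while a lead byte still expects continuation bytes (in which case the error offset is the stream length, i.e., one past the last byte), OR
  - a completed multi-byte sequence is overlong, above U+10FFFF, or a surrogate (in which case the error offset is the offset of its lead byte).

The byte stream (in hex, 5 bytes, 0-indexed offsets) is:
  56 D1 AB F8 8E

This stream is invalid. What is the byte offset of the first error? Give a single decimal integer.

Byte[0]=56: 1-byte ASCII. cp=U+0056
Byte[1]=D1: 2-byte lead, need 1 cont bytes. acc=0x11
Byte[2]=AB: continuation. acc=(acc<<6)|0x2B=0x46B
Completed: cp=U+046B (starts at byte 1)
Byte[3]=F8: INVALID lead byte (not 0xxx/110x/1110/11110)

Answer: 3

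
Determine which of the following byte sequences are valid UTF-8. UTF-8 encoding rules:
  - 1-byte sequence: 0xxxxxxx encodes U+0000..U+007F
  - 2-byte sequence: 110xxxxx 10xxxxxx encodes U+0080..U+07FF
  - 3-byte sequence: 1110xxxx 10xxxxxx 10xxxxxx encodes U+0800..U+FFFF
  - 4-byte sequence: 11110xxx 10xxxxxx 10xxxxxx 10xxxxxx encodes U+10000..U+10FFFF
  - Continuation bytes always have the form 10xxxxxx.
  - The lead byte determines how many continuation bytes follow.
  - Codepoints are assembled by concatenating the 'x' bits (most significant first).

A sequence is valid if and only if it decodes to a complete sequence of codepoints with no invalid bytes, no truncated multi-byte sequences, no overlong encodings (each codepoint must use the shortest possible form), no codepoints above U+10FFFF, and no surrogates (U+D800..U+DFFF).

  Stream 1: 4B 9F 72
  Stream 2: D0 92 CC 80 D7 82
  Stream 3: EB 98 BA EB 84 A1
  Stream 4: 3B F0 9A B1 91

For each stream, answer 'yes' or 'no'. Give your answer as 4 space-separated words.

Answer: no yes yes yes

Derivation:
Stream 1: error at byte offset 1. INVALID
Stream 2: decodes cleanly. VALID
Stream 3: decodes cleanly. VALID
Stream 4: decodes cleanly. VALID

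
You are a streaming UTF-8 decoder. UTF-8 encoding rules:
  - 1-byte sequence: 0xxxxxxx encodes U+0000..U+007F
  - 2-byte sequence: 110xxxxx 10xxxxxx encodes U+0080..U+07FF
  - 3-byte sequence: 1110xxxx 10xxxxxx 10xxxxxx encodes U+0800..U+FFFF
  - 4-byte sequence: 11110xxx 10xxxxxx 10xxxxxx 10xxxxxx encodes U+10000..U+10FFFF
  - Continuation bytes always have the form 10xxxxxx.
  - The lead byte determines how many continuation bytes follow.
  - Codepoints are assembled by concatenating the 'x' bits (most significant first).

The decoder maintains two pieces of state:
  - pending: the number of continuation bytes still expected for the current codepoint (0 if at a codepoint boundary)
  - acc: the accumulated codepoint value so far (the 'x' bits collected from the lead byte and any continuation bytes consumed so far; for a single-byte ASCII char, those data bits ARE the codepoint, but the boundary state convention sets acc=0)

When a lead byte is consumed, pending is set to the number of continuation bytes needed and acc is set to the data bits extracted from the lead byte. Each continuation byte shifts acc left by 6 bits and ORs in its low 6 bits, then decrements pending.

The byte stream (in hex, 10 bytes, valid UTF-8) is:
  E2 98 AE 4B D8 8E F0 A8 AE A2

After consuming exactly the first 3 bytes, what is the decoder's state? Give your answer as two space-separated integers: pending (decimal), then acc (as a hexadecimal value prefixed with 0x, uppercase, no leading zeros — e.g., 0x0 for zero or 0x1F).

Answer: 0 0x262E

Derivation:
Byte[0]=E2: 3-byte lead. pending=2, acc=0x2
Byte[1]=98: continuation. acc=(acc<<6)|0x18=0x98, pending=1
Byte[2]=AE: continuation. acc=(acc<<6)|0x2E=0x262E, pending=0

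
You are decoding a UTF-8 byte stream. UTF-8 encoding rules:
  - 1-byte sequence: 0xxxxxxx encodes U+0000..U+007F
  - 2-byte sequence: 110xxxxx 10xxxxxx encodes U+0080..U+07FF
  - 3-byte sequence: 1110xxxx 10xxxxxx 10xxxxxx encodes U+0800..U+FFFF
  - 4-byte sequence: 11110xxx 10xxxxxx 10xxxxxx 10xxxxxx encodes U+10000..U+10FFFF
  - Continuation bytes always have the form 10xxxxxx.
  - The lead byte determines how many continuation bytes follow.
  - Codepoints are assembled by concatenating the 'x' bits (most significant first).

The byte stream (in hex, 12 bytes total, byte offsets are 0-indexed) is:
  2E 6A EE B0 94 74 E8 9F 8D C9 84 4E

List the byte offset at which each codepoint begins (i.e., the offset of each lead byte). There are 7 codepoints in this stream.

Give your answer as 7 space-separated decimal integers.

Answer: 0 1 2 5 6 9 11

Derivation:
Byte[0]=2E: 1-byte ASCII. cp=U+002E
Byte[1]=6A: 1-byte ASCII. cp=U+006A
Byte[2]=EE: 3-byte lead, need 2 cont bytes. acc=0xE
Byte[3]=B0: continuation. acc=(acc<<6)|0x30=0x3B0
Byte[4]=94: continuation. acc=(acc<<6)|0x14=0xEC14
Completed: cp=U+EC14 (starts at byte 2)
Byte[5]=74: 1-byte ASCII. cp=U+0074
Byte[6]=E8: 3-byte lead, need 2 cont bytes. acc=0x8
Byte[7]=9F: continuation. acc=(acc<<6)|0x1F=0x21F
Byte[8]=8D: continuation. acc=(acc<<6)|0x0D=0x87CD
Completed: cp=U+87CD (starts at byte 6)
Byte[9]=C9: 2-byte lead, need 1 cont bytes. acc=0x9
Byte[10]=84: continuation. acc=(acc<<6)|0x04=0x244
Completed: cp=U+0244 (starts at byte 9)
Byte[11]=4E: 1-byte ASCII. cp=U+004E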